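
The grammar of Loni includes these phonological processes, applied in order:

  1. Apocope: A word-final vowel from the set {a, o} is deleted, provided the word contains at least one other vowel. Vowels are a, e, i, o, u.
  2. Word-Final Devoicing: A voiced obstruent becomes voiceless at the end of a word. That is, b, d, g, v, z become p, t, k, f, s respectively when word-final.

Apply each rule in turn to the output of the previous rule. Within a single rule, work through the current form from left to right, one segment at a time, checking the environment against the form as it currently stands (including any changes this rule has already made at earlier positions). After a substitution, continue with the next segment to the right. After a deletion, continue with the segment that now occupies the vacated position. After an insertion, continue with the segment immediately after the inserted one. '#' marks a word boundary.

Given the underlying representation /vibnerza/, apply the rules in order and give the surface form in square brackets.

1 Apocope: [vibnerza] → [vibnerz]
2 Word-Final Devoicing: [vibnerz] → [vibners]

[vibners]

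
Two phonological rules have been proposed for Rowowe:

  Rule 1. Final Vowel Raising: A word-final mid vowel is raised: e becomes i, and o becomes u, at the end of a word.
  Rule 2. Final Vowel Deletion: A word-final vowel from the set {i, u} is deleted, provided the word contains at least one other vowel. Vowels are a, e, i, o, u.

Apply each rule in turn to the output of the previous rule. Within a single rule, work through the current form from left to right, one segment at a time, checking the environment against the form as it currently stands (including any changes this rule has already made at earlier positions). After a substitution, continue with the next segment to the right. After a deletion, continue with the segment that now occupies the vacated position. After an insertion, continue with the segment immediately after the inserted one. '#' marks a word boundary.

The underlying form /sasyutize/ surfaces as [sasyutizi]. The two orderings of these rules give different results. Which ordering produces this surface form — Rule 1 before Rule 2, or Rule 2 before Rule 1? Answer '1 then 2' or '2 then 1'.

Order 1 then 2:
  1 Final Vowel Raising: [sasyutize] → [sasyutizi]
  2 Final Vowel Deletion: [sasyutizi] → [sasyutiz]
  result: [sasyutiz]
Order 2 then 1:
  2 Final Vowel Deletion: no change — [sasyutize]
  1 Final Vowel Raising: [sasyutize] → [sasyutizi]
  result: [sasyutizi]

2 then 1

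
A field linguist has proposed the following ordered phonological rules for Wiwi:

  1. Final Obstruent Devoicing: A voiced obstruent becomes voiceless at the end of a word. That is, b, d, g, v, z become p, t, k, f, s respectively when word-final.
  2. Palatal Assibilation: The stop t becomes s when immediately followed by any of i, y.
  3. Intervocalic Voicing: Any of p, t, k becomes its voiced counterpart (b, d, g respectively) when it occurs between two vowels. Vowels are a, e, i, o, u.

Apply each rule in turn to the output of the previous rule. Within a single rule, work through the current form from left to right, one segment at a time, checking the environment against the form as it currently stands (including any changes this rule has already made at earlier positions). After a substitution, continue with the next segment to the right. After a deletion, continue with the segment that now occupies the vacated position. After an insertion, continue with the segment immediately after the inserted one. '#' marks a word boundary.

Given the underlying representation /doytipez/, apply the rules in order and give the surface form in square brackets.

1 Final Obstruent Devoicing: [doytipez] → [doytipes]
2 Palatal Assibilation: [doytipes] → [doysipes]
3 Intervocalic Voicing: [doysipes] → [doysibes]

[doysibes]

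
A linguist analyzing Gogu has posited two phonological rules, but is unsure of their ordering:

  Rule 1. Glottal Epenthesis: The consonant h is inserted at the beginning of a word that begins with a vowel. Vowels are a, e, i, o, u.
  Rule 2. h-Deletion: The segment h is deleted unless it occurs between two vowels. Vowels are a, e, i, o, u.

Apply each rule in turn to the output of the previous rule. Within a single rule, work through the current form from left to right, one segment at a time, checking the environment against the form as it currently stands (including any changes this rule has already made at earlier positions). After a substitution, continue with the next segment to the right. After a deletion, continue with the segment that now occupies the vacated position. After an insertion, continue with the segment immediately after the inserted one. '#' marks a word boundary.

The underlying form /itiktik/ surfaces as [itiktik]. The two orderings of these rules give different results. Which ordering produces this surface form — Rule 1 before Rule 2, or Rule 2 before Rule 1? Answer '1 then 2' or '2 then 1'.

Order 1 then 2:
  1 Glottal Epenthesis: [itiktik] → [hitiktik]
  2 h-Deletion: [hitiktik] → [itiktik]
  result: [itiktik]
Order 2 then 1:
  2 h-Deletion: no change — [itiktik]
  1 Glottal Epenthesis: [itiktik] → [hitiktik]
  result: [hitiktik]

1 then 2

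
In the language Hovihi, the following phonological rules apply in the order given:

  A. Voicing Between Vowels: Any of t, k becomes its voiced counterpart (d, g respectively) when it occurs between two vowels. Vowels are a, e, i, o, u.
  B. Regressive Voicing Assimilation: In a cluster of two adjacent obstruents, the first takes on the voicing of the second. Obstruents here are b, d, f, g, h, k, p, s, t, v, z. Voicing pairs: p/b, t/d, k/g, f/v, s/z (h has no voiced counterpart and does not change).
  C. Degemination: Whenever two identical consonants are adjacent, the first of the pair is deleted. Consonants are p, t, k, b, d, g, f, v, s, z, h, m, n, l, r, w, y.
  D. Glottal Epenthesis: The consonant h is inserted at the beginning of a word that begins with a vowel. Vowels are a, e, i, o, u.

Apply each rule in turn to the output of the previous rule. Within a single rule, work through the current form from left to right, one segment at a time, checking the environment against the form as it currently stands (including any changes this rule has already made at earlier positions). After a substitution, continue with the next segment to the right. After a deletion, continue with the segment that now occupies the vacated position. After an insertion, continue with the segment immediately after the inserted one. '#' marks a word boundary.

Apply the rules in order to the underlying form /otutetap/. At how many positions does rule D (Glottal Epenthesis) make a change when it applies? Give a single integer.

1

A Voicing Between Vowels: [otutetap] → [odudedap]
B Regressive Voicing Assimilation: no change — [odudedap]
C Degemination: no change — [odudedap]
D Glottal Epenthesis: [odudedap] → [hodudedap]
Rule D changed 1 position(s).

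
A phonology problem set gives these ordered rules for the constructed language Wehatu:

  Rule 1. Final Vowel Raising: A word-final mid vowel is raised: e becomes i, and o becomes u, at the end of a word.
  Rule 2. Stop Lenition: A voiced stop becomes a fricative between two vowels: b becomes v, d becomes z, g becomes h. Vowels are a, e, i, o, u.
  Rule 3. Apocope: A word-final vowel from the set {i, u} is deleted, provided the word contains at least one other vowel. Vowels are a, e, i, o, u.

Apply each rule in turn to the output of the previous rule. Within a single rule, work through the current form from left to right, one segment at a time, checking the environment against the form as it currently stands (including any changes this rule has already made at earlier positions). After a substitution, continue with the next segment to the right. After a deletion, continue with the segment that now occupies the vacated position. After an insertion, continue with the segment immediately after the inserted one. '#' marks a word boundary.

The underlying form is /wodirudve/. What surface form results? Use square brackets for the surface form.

[wozirudv]

Rule 1 Final Vowel Raising: [wodirudve] → [wodirudvi]
Rule 2 Stop Lenition: [wodirudvi] → [wozirudvi]
Rule 3 Apocope: [wozirudvi] → [wozirudv]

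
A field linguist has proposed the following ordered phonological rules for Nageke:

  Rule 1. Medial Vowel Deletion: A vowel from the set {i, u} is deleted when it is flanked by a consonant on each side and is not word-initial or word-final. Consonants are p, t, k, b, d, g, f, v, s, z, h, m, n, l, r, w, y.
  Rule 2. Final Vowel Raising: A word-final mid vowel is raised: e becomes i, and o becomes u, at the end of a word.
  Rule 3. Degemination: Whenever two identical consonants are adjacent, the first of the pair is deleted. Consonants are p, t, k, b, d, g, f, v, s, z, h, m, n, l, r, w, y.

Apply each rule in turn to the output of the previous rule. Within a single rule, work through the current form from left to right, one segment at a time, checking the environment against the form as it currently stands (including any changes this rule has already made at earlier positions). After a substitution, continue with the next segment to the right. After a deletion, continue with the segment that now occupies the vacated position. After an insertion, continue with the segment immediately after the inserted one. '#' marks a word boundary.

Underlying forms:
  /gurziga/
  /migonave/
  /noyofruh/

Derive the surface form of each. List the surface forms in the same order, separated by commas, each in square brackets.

/gurziga/:
  Rule 1 Medial Vowel Deletion: [gurziga] → [grzga]
  Rule 2 Final Vowel Raising: no change — [grzga]
  Rule 3 Degemination: no change — [grzga]
/migonave/:
  Rule 1 Medial Vowel Deletion: [migonave] → [mgonave]
  Rule 2 Final Vowel Raising: [mgonave] → [mgonavi]
  Rule 3 Degemination: no change — [mgonavi]
/noyofruh/:
  Rule 1 Medial Vowel Deletion: [noyofruh] → [noyofrh]
  Rule 2 Final Vowel Raising: no change — [noyofrh]
  Rule 3 Degemination: no change — [noyofrh]

[grzga], [mgonavi], [noyofrh]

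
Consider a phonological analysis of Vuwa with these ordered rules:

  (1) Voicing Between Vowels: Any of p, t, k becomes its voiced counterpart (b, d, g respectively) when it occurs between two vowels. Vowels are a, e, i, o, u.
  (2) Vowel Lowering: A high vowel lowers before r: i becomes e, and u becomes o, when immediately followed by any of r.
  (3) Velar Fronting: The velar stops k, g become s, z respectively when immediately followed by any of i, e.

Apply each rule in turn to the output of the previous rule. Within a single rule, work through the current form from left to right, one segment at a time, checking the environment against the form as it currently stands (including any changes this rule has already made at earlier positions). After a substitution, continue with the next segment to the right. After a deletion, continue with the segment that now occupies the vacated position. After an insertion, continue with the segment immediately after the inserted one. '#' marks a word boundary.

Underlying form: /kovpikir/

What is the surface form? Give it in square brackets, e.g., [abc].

(1) Voicing Between Vowels: [kovpikir] → [kovpigir]
(2) Vowel Lowering: [kovpigir] → [kovpiger]
(3) Velar Fronting: [kovpiger] → [kovpizer]

[kovpizer]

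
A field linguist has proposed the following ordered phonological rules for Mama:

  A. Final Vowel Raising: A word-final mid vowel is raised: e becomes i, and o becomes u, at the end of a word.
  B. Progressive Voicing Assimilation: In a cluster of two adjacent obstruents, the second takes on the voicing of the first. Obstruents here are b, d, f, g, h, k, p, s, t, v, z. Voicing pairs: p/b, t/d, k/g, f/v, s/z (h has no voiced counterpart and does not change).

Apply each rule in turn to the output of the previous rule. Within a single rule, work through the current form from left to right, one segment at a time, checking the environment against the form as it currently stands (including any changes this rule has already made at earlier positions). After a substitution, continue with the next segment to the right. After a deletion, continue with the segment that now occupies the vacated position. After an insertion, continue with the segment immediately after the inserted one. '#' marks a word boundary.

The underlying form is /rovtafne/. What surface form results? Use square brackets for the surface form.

[rovdafni]

A Final Vowel Raising: [rovtafne] → [rovtafni]
B Progressive Voicing Assimilation: [rovtafni] → [rovdafni]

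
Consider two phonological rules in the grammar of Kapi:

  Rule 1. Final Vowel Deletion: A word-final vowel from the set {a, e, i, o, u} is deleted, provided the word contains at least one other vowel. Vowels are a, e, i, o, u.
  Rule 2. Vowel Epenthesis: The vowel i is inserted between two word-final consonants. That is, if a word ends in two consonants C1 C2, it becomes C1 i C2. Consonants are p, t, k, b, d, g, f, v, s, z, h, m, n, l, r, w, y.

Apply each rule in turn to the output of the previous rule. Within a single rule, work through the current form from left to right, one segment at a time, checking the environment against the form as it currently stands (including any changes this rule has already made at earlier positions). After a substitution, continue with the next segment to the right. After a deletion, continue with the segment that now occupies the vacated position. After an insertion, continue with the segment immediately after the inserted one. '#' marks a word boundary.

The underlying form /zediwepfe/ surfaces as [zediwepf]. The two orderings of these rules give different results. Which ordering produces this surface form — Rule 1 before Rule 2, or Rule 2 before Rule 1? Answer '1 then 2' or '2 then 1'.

Order 1 then 2:
  1 Final Vowel Deletion: [zediwepfe] → [zediwepf]
  2 Vowel Epenthesis: [zediwepf] → [zediwepif]
  result: [zediwepif]
Order 2 then 1:
  2 Vowel Epenthesis: no change — [zediwepfe]
  1 Final Vowel Deletion: [zediwepfe] → [zediwepf]
  result: [zediwepf]

2 then 1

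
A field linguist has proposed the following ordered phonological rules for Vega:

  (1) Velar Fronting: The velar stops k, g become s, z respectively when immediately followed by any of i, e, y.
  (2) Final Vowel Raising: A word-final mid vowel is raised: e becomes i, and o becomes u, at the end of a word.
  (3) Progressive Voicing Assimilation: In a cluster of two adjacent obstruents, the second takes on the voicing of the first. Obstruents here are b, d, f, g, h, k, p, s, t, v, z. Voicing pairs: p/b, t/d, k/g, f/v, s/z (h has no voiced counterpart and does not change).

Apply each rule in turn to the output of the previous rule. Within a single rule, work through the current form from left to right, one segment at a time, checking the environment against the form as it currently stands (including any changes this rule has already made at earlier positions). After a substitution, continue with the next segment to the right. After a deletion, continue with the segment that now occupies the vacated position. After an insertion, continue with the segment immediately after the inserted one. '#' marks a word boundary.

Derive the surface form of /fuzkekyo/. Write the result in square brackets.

[fuzzesyu]

(1) Velar Fronting: [fuzkekyo] → [fuzsesyo]
(2) Final Vowel Raising: [fuzsesyo] → [fuzsesyu]
(3) Progressive Voicing Assimilation: [fuzsesyu] → [fuzzesyu]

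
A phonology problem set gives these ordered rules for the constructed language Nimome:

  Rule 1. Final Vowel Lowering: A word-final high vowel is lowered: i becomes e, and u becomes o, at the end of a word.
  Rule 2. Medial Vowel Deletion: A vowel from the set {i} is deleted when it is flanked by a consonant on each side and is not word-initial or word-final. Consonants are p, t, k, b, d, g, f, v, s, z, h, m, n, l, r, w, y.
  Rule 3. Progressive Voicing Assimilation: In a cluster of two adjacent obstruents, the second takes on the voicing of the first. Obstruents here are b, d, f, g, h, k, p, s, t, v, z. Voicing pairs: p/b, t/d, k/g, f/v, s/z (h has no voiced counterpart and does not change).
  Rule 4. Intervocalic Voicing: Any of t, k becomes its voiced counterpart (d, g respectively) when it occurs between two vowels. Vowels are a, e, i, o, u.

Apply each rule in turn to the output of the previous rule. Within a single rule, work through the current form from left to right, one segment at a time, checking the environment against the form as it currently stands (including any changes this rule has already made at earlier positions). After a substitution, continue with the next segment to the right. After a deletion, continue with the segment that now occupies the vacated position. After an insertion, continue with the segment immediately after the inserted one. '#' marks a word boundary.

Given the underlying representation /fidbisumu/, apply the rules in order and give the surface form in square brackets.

Rule 1 Final Vowel Lowering: [fidbisumu] → [fidbisumo]
Rule 2 Medial Vowel Deletion: [fidbisumo] → [fdbsumo]
Rule 3 Progressive Voicing Assimilation: [fdbsumo] → [ftpsumo]
Rule 4 Intervocalic Voicing: no change — [ftpsumo]

[ftpsumo]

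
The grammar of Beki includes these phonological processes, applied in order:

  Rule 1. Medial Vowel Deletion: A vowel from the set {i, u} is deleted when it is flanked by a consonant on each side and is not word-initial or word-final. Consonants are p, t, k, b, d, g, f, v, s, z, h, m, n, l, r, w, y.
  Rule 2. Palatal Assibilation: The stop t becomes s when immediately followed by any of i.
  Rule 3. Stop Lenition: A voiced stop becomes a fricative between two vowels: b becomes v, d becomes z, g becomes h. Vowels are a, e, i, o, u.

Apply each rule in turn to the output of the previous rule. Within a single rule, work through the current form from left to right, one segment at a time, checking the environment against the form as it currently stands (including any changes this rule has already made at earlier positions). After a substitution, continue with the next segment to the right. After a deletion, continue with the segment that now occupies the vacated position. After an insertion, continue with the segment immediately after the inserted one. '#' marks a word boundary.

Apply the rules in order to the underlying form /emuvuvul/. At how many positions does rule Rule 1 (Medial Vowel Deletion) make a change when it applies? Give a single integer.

3

Rule 1 Medial Vowel Deletion: [emuvuvul] → [emvvl]
Rule 2 Palatal Assibilation: no change — [emvvl]
Rule 3 Stop Lenition: no change — [emvvl]
Rule Rule 1 changed 3 position(s).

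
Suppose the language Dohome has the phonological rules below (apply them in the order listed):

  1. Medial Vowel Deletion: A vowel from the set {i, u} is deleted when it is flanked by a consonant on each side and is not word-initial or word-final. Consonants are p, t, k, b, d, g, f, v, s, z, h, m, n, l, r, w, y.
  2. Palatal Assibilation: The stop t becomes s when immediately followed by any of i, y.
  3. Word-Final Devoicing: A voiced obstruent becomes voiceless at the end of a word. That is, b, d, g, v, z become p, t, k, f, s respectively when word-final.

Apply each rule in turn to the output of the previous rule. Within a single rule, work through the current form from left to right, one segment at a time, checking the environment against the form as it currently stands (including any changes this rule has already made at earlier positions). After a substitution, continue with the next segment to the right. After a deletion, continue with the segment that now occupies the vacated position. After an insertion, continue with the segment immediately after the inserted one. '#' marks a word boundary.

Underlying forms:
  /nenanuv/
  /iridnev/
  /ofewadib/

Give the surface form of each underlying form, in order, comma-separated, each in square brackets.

/nenanuv/:
  1 Medial Vowel Deletion: [nenanuv] → [nenanv]
  2 Palatal Assibilation: no change — [nenanv]
  3 Word-Final Devoicing: [nenanv] → [nenanf]
/iridnev/:
  1 Medial Vowel Deletion: [iridnev] → [irdnev]
  2 Palatal Assibilation: no change — [irdnev]
  3 Word-Final Devoicing: [irdnev] → [irdnef]
/ofewadib/:
  1 Medial Vowel Deletion: [ofewadib] → [ofewadb]
  2 Palatal Assibilation: no change — [ofewadb]
  3 Word-Final Devoicing: [ofewadb] → [ofewadp]

[nenanf], [irdnef], [ofewadp]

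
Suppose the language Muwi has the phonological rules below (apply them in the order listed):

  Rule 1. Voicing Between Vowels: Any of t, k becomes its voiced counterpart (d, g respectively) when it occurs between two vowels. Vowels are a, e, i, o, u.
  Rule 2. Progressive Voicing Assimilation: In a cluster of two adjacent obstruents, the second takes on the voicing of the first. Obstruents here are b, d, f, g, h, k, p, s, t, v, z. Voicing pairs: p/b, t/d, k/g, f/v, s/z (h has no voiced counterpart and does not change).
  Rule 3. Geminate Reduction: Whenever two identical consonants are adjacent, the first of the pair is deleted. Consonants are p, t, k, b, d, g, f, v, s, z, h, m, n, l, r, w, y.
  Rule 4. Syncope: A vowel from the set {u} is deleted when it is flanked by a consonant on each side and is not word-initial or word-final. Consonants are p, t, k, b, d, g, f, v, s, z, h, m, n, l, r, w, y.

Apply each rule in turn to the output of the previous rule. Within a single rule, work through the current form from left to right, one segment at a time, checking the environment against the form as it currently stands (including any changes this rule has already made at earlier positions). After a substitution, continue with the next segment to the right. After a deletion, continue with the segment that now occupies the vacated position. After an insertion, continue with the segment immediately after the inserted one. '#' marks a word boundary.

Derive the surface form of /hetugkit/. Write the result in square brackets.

Rule 1 Voicing Between Vowels: [hetugkit] → [hedugkit]
Rule 2 Progressive Voicing Assimilation: [hedugkit] → [heduggit]
Rule 3 Geminate Reduction: [heduggit] → [hedugit]
Rule 4 Syncope: [hedugit] → [hedgit]

[hedgit]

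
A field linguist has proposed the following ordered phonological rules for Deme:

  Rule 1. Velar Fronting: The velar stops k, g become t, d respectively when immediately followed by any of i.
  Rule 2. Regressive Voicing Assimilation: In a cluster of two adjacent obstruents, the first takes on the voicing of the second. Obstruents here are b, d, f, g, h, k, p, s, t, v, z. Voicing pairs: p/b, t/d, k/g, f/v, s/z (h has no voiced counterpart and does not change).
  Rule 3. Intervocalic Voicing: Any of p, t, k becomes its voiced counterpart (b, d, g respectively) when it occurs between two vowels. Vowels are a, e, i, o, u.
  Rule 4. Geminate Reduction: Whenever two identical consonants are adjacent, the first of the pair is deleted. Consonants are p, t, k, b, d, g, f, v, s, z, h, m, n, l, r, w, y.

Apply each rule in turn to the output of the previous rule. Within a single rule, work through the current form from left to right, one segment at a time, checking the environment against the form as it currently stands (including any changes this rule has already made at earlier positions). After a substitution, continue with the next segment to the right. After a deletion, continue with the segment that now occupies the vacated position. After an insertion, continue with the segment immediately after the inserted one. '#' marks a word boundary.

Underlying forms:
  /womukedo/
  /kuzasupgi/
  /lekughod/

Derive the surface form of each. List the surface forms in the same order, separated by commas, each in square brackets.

/womukedo/:
  Rule 1 Velar Fronting: no change — [womukedo]
  Rule 2 Regressive Voicing Assimilation: no change — [womukedo]
  Rule 3 Intervocalic Voicing: [womukedo] → [womugedo]
  Rule 4 Geminate Reduction: no change — [womugedo]
/kuzasupgi/:
  Rule 1 Velar Fronting: [kuzasupgi] → [kuzasupdi]
  Rule 2 Regressive Voicing Assimilation: [kuzasupdi] → [kuzasubdi]
  Rule 3 Intervocalic Voicing: no change — [kuzasubdi]
  Rule 4 Geminate Reduction: no change — [kuzasubdi]
/lekughod/:
  Rule 1 Velar Fronting: no change — [lekughod]
  Rule 2 Regressive Voicing Assimilation: [lekughod] → [lekukhod]
  Rule 3 Intervocalic Voicing: [lekukhod] → [legukhod]
  Rule 4 Geminate Reduction: no change — [legukhod]

[womugedo], [kuzasubdi], [legukhod]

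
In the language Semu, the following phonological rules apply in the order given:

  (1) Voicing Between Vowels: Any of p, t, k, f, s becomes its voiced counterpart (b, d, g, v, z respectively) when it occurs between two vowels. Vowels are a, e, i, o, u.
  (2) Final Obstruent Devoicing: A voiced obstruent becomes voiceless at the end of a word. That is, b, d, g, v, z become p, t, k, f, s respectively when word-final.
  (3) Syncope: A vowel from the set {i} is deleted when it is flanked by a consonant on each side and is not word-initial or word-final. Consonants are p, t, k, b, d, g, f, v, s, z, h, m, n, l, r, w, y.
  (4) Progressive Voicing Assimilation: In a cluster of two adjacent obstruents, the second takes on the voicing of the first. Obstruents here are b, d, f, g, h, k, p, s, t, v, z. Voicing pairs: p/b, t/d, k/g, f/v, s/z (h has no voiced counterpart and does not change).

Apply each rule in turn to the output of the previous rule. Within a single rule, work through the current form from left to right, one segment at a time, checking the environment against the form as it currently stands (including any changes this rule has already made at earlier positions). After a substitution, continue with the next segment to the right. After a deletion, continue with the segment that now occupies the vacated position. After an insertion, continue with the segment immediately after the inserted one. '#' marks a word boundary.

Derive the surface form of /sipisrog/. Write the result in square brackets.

(1) Voicing Between Vowels: [sipisrog] → [sibisrog]
(2) Final Obstruent Devoicing: [sibisrog] → [sibisrok]
(3) Syncope: [sibisrok] → [sbsrok]
(4) Progressive Voicing Assimilation: [sbsrok] → [spsrok]

[spsrok]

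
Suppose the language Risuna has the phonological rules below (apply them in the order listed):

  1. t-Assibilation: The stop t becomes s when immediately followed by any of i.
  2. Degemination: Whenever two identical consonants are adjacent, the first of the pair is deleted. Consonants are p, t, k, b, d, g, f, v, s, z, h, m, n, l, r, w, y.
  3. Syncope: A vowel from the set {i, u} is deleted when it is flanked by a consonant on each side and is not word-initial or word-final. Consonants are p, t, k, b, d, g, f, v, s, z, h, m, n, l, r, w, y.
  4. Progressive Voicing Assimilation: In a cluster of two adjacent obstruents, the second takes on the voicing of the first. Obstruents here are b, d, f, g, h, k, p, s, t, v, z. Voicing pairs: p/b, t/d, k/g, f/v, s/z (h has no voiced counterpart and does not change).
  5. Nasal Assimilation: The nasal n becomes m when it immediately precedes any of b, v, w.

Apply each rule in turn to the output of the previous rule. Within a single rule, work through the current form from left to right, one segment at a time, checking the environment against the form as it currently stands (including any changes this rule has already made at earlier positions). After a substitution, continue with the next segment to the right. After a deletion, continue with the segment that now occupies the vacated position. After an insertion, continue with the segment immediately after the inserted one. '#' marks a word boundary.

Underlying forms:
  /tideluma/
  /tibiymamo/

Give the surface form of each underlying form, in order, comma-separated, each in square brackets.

[stelma], [spymamo]

/tideluma/:
  1 t-Assibilation: [tideluma] → [sideluma]
  2 Degemination: no change — [sideluma]
  3 Syncope: [sideluma] → [sdelma]
  4 Progressive Voicing Assimilation: [sdelma] → [stelma]
  5 Nasal Assimilation: no change — [stelma]
/tibiymamo/:
  1 t-Assibilation: [tibiymamo] → [sibiymamo]
  2 Degemination: no change — [sibiymamo]
  3 Syncope: [sibiymamo] → [sbymamo]
  4 Progressive Voicing Assimilation: [sbymamo] → [spymamo]
  5 Nasal Assimilation: no change — [spymamo]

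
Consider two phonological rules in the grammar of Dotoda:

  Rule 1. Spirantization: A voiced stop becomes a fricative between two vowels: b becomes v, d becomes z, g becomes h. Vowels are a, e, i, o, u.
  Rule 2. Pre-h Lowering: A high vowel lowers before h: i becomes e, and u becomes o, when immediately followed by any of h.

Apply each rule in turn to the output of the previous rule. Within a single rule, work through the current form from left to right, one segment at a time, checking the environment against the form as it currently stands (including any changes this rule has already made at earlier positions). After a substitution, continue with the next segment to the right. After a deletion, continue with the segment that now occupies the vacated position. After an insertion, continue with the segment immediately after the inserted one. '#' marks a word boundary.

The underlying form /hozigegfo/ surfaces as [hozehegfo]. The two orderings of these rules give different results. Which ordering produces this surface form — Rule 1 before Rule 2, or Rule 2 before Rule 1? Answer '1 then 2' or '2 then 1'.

Order 1 then 2:
  1 Spirantization: [hozigegfo] → [hozihegfo]
  2 Pre-h Lowering: [hozihegfo] → [hozehegfo]
  result: [hozehegfo]
Order 2 then 1:
  2 Pre-h Lowering: no change — [hozigegfo]
  1 Spirantization: [hozigegfo] → [hozihegfo]
  result: [hozihegfo]

1 then 2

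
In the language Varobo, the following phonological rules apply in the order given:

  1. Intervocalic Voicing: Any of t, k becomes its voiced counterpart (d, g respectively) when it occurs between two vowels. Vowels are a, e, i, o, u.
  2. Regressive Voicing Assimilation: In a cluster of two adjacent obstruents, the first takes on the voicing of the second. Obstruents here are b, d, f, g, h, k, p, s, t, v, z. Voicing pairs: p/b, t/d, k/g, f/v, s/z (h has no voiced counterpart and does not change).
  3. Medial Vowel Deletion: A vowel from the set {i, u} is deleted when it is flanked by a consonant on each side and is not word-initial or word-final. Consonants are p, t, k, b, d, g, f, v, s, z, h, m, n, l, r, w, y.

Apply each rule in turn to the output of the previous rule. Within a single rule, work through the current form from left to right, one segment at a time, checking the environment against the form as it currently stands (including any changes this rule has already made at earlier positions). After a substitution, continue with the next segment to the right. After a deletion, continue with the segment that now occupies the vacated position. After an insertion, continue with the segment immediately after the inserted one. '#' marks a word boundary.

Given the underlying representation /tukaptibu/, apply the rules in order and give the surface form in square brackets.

1 Intervocalic Voicing: [tukaptibu] → [tugaptibu]
2 Regressive Voicing Assimilation: no change — [tugaptibu]
3 Medial Vowel Deletion: [tugaptibu] → [tgaptbu]

[tgaptbu]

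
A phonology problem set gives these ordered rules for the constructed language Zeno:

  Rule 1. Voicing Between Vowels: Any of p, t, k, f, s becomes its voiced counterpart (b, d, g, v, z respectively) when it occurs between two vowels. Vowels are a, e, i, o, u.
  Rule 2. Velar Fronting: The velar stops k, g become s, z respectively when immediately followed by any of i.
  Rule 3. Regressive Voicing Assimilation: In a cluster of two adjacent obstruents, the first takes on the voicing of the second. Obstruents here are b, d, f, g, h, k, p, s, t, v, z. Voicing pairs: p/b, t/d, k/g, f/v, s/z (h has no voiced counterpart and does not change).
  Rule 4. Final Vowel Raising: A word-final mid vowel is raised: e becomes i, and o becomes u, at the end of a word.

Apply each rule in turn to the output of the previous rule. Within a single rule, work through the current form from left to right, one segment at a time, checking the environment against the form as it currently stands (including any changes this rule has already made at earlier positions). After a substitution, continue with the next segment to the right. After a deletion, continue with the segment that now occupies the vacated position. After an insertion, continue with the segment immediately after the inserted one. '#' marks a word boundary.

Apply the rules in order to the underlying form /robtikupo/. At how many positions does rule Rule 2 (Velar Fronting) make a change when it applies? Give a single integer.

0

Rule 1 Voicing Between Vowels: [robtikupo] → [robtigubo]
Rule 2 Velar Fronting: no change — [robtigubo]
Rule 3 Regressive Voicing Assimilation: [robtigubo] → [roptigubo]
Rule 4 Final Vowel Raising: [roptigubo] → [roptigubu]
Rule Rule 2 changed 0 position(s).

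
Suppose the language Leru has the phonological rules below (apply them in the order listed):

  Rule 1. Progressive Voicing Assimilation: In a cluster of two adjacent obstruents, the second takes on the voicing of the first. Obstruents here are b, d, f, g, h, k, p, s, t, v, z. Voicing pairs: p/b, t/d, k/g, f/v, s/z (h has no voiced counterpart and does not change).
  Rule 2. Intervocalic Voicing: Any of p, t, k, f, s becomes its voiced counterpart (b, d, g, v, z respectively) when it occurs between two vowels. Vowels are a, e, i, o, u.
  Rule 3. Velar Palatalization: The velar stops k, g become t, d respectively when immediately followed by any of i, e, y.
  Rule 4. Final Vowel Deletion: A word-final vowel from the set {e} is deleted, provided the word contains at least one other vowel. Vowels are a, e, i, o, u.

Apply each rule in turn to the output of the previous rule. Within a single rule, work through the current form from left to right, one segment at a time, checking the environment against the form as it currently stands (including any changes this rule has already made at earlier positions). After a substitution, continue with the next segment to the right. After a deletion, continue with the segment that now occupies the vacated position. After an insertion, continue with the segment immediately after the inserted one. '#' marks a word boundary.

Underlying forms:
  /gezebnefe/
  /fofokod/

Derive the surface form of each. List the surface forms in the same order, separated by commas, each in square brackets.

/gezebnefe/:
  Rule 1 Progressive Voicing Assimilation: no change — [gezebnefe]
  Rule 2 Intervocalic Voicing: [gezebnefe] → [gezebneve]
  Rule 3 Velar Palatalization: [gezebneve] → [dezebneve]
  Rule 4 Final Vowel Deletion: [dezebneve] → [dezebnev]
/fofokod/:
  Rule 1 Progressive Voicing Assimilation: no change — [fofokod]
  Rule 2 Intervocalic Voicing: [fofokod] → [fovogod]
  Rule 3 Velar Palatalization: no change — [fovogod]
  Rule 4 Final Vowel Deletion: no change — [fovogod]

[dezebnev], [fovogod]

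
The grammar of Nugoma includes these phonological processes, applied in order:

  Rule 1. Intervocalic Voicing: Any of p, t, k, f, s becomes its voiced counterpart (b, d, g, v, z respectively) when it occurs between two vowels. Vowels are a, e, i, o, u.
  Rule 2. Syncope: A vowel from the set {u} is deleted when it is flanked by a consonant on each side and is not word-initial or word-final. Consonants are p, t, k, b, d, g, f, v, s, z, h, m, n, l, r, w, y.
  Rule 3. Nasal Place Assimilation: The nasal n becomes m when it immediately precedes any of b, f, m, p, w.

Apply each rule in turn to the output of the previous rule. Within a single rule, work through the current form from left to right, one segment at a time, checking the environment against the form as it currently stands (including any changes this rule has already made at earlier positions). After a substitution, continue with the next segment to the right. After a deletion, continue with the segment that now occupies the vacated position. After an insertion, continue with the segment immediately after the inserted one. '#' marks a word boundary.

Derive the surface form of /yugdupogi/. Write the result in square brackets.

Rule 1 Intervocalic Voicing: [yugdupogi] → [yugdubogi]
Rule 2 Syncope: [yugdubogi] → [ygdbogi]
Rule 3 Nasal Place Assimilation: no change — [ygdbogi]

[ygdbogi]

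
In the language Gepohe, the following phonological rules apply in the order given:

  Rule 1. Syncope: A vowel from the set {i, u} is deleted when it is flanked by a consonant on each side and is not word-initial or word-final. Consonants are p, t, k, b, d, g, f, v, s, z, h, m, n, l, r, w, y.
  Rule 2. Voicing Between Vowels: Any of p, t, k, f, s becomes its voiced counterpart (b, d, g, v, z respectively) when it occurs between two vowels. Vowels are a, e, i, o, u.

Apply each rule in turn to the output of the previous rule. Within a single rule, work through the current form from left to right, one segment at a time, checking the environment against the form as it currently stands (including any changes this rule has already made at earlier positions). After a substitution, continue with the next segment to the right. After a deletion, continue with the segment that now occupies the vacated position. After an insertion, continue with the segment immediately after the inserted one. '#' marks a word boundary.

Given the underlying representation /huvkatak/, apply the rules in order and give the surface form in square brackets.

[hvkadak]

Rule 1 Syncope: [huvkatak] → [hvkatak]
Rule 2 Voicing Between Vowels: [hvkatak] → [hvkadak]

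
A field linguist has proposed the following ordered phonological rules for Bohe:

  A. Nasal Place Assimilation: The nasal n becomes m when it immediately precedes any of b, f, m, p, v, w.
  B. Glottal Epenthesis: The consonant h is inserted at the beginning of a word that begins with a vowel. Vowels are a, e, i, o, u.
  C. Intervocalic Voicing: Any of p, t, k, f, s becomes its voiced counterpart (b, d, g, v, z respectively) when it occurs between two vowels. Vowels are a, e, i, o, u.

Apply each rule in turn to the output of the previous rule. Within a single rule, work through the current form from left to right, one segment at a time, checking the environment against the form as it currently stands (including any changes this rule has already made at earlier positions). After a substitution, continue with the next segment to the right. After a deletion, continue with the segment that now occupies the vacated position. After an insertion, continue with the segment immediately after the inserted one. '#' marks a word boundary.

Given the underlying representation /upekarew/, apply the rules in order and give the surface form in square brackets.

[hubegarew]

A Nasal Place Assimilation: no change — [upekarew]
B Glottal Epenthesis: [upekarew] → [hupekarew]
C Intervocalic Voicing: [hupekarew] → [hubegarew]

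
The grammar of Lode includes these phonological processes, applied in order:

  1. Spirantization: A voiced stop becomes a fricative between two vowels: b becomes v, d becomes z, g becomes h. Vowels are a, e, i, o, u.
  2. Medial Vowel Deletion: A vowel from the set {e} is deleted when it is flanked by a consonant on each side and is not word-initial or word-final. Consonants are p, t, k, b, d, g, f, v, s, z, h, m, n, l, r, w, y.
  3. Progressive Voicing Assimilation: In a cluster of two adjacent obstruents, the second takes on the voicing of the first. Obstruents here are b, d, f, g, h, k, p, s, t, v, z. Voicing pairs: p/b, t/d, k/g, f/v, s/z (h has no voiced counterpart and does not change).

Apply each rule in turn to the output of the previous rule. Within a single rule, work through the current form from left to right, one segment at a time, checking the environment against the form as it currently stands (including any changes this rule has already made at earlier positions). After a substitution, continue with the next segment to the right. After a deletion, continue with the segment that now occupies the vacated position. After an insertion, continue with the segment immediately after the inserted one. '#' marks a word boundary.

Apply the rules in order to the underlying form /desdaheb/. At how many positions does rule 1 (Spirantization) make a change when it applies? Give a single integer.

1 Spirantization: no change — [desdaheb]
2 Medial Vowel Deletion: [desdaheb] → [dsdahb]
3 Progressive Voicing Assimilation: [dsdahb] → [dzdahp]
Rule 1 changed 0 position(s).

0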